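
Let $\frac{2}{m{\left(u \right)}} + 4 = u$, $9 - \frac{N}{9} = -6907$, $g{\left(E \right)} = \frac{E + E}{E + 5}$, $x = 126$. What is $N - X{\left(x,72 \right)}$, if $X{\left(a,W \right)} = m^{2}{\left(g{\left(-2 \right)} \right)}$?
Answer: $\frac{3983607}{64} \approx 62244.0$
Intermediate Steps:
$g{\left(E \right)} = \frac{2 E}{5 + E}$
$N = 62244$ ($N = 81 - -62163 = 81 + 62163 = 62244$)
$m{\left(u \right)} = \frac{2}{-4 + u}$
$X{\left(a,W \right)} = \frac{9}{64}$ ($X{\left(a,W \right)} = \left(\frac{2}{-4 + 2 \left(-2\right) \frac{1}{5 - 2}}\right)^{2} = \left(\frac{2}{-4 + 2 \left(-2\right) \frac{1}{3}}\right)^{2} = \left(\frac{2}{-4 - \frac{4}{3}}\right)^{2} = \left(\frac{2}{- \frac{16}{3}}\right)^{2} = \left(2 \left(- \frac{3}{16}\right)\right)^{2} = \left(- \frac{3}{8}\right)^{2} = \frac{9}{64}$)
$N - X{\left(x,72 \right)} = 62244 - \frac{9}{64} = \frac{3983607}{64}$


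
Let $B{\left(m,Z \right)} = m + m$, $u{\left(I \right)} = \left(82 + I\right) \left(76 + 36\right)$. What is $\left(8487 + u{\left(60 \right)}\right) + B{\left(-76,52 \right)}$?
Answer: $24239$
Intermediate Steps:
$u{\left(I \right)} = 9184 + 112 I$ ($u{\left(I \right)} = \left(82 + I\right) 112 = 9184 + 112 I$)
$B{\left(m,Z \right)} = 2 m$
$\left(8487 + u{\left(60 \right)}\right) + B{\left(-76,52 \right)} = \left(8487 + \left(9184 + 112 \cdot 60\right)\right) + 2 \left(-76\right) = \left(8487 + \left(9184 + 6720\right)\right) - 152 = \left(8487 + 15904\right) - 152 = 24391 - 152 = 24239$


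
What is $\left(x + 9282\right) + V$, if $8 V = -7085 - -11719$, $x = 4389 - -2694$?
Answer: $\frac{67777}{4} \approx 16944.0$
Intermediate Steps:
$x = 7083$ ($x = 4389 + 2694 = 7083$)
$V = \frac{2317}{4}$ ($V = \frac{-7085 - -11719}{8} = \frac{-7085 + 11719}{8} = \frac{1}{8} \cdot 4634 = \frac{2317}{4} \approx 579.25$)
$\left(x + 9282\right) + V = \left(7083 + 9282\right) + \frac{2317}{4} = 16365 + \frac{2317}{4} = \frac{67777}{4}$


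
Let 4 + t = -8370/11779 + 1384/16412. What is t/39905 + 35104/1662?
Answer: 33850218812108276/1602648486265035 ≈ 21.121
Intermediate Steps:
t = -223583524/48329237 (t = -4 + (-8370/11779 + 1384/16412) = -4 + (-8370*1/11779 + 1384*(1/16412)) = -4 + (-8370/11779 + 346/4103) = -4 - 30266576/48329237 = -223583524/48329237 ≈ -4.6263)
t/39905 + 35104/1662 = -223583524/48329237/39905 + 35104/1662 = -223583524/48329237*1/39905 + 35104*(1/1662) = -223583524/1928578202485 + 17552/831 = 33850218812108276/1602648486265035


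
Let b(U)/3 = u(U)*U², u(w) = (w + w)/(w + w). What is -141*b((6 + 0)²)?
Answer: -548208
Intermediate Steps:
u(w) = 1 (u(w) = (2*w)/((2*w)) = (2*w)*(1/(2*w)) = 1)
b(U) = 3*U² (b(U) = 3*(1*U²) = 3*U²)
-141*b((6 + 0)²) = -423*((6 + 0)²)² = -423*(6²)² = -423*36² = -423*1296 = -141*3888 = -548208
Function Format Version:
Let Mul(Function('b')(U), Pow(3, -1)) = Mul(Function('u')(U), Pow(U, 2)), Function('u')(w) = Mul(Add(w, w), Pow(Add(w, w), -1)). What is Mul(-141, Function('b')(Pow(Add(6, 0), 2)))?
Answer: -548208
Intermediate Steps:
Function('u')(w) = 1 (Function('u')(w) = Mul(Mul(2, w), Pow(Mul(2, w), -1)) = Mul(Mul(2, w), Mul(Rational(1, 2), Pow(w, -1))) = 1)
Function('b')(U) = Mul(3, Pow(U, 2)) (Function('b')(U) = Mul(3, Mul(1, Pow(U, 2))) = Mul(3, Pow(U, 2)))
Mul(-141, Function('b')(Pow(Add(6, 0), 2))) = Mul(-141, Mul(3, Pow(Pow(Add(6, 0), 2), 2))) = Mul(-141, Mul(3, Pow(Pow(6, 2), 2))) = Mul(-141, Mul(3, Pow(36, 2))) = Mul(-141, Mul(3, 1296)) = Mul(-141, 3888) = -548208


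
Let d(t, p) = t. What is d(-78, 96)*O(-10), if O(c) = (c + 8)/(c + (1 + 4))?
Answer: -156/5 ≈ -31.200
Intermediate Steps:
O(c) = (8 + c)/(5 + c) (O(c) = (8 + c)/(c + 5) = (8 + c)/(5 + c))
d(-78, 96)*O(-10) = -78*(8 - 10)/(5 - 10) = -78*(-2)/(-5) = -(-78)*(-2)/5 = -78*2/5 = -156/5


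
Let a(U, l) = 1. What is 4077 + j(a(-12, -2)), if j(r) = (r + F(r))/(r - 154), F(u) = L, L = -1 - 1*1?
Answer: 623782/153 ≈ 4077.0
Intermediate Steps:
L = -2 (L = -1 - 1 = -2)
F(u) = -2
j(r) = (-2 + r)/(-154 + r) (j(r) = (r - 2)/(r - 154) = (-2 + r)/(-154 + r))
4077 + j(a(-12, -2)) = 4077 + (-2 + 1)/(-154 + 1) = 4077 - 1/(-153) = 4077 - 1/153*(-1) = 4077 + 1/153 = 623782/153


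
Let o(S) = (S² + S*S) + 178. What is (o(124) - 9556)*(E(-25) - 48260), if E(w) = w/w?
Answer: -1031487866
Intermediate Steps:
E(w) = 1
o(S) = 178 + 2*S² (o(S) = (S² + S²) + 178 = 2*S² + 178 = 178 + 2*S²)
(o(124) - 9556)*(E(-25) - 48260) = ((178 + 2*124²) - 9556)*(1 - 48260) = ((178 + 2*15376) - 9556)*(-48259) = ((178 + 30752) - 9556)*(-48259) = (30930 - 9556)*(-48259) = 21374*(-48259) = -1031487866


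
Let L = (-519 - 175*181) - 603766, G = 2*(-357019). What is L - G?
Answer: 78078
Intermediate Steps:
G = -714038
L = -635960 (L = (-519 - 31675) - 603766 = -32194 - 603766 = -635960)
L - G = -635960 - 1*(-714038) = -635960 + 714038 = 78078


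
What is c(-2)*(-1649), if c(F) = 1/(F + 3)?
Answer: -1649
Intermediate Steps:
c(F) = 1/(3 + F)
c(-2)*(-1649) = -1649/(3 - 2) = -1649/1 = 1*(-1649) = -1649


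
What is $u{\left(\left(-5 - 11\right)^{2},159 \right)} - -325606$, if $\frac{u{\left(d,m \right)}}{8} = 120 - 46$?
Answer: $326198$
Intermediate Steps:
$u{\left(d,m \right)} = 592$ ($u{\left(d,m \right)} = 8 \left(120 - 46\right) = 8 \cdot 74 = 592$)
$u{\left(\left(-5 - 11\right)^{2},159 \right)} - -325606 = 592 - -325606 = 592 + 325606 = 326198$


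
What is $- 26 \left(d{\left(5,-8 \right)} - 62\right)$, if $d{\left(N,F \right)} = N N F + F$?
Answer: $7020$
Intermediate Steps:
$d{\left(N,F \right)} = F + F N^{2}$ ($d{\left(N,F \right)} = N^{2} F + F = F N^{2} + F = F + F N^{2}$)
$- 26 \left(d{\left(5,-8 \right)} - 62\right) = - 26 \left(- 8 \left(1 + 5^{2}\right) - 62\right) = - 26 \left(- 8 \left(1 + 25\right) - 62\right) = - 26 \left(\left(-8\right) 26 - 62\right) = - 26 \left(-208 - 62\right) = \left(-26\right) \left(-270\right) = 7020$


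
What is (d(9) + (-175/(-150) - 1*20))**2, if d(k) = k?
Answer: 3481/36 ≈ 96.694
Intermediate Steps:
(d(9) + (-175/(-150) - 1*20))**2 = (9 + (-175/(-150) - 1*20))**2 = (9 + (-175*(-1/150) - 20))**2 = (9 + (7/6 - 20))**2 = (9 - 113/6)**2 = (-59/6)**2 = 3481/36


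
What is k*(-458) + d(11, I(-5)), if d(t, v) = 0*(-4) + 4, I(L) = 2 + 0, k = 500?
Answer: -228996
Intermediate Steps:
I(L) = 2
d(t, v) = 4 (d(t, v) = 0 + 4 = 4)
k*(-458) + d(11, I(-5)) = 500*(-458) + 4 = -229000 + 4 = -228996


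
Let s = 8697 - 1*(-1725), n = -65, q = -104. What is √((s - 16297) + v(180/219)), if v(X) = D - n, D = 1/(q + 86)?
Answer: I*√209162/6 ≈ 76.224*I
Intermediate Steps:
s = 10422 (s = 8697 + 1725 = 10422)
D = -1/18 (D = 1/(-104 + 86) = 1/(-18) = -1/18 ≈ -0.055556)
v(X) = 1169/18 (v(X) = -1/18 - 1*(-65) = -1/18 + 65 = 1169/18)
√((s - 16297) + v(180/219)) = √((10422 - 16297) + 1169/18) = √(-5875 + 1169/18) = √(-104581/18) = I*√209162/6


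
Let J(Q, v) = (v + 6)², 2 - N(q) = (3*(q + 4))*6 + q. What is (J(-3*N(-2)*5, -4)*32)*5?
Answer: 640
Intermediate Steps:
N(q) = -70 - 19*q (N(q) = 2 - ((3*(q + 4))*6 + q) = 2 - ((3*(4 + q))*6 + q) = 2 - ((12 + 3*q)*6 + q) = 2 - ((72 + 18*q) + q) = 2 - (72 + 19*q) = 2 + (-72 - 19*q) = -70 - 19*q)
J(Q, v) = (6 + v)²
(J(-3*N(-2)*5, -4)*32)*5 = ((6 - 4)²*32)*5 = (2²*32)*5 = (4*32)*5 = 128*5 = 640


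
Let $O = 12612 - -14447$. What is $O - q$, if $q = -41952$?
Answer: $69011$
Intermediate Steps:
$O = 27059$ ($O = 12612 + 14447 = 27059$)
$O - q = 27059 - -41952 = 27059 + 41952 = 69011$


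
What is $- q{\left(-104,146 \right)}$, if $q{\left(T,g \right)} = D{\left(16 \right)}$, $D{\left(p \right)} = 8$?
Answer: $-8$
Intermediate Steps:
$q{\left(T,g \right)} = 8$
$- q{\left(-104,146 \right)} = \left(-1\right) 8 = -8$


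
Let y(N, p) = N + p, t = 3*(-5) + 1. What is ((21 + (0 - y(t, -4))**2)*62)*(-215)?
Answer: -4598850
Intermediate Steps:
t = -14 (t = -15 + 1 = -14)
((21 + (0 - y(t, -4))**2)*62)*(-215) = ((21 + (0 - (-14 - 4))**2)*62)*(-215) = ((21 + (0 - 1*(-18))**2)*62)*(-215) = ((21 + (0 + 18)**2)*62)*(-215) = ((21 + 18**2)*62)*(-215) = ((21 + 324)*62)*(-215) = (345*62)*(-215) = 21390*(-215) = -4598850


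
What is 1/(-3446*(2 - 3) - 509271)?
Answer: -1/505825 ≈ -1.9770e-6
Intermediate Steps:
1/(-3446*(2 - 3) - 509271) = 1/(-(-3446) - 509271) = 1/(-3446*(-1) - 509271) = 1/(3446 - 509271) = 1/(-505825) = -1/505825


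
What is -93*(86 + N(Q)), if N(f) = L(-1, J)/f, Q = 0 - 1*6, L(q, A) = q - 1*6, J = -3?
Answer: -16213/2 ≈ -8106.5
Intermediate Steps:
L(q, A) = -6 + q (L(q, A) = q - 6 = -6 + q)
Q = -6 (Q = 0 - 6 = -6)
N(f) = -7/f (N(f) = (-6 - 1)/f = -7/f)
-93*(86 + N(Q)) = -93*(86 - 7/(-6)) = -93*(86 - 7*(-1/6)) = -93*(86 + 7/6) = -93*523/6 = -16213/2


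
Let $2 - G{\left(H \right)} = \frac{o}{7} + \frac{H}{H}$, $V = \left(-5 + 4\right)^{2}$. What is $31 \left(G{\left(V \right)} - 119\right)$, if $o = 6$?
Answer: $- \frac{25792}{7} \approx -3684.6$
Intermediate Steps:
$V = 1$ ($V = \left(-1\right)^{2} = 1$)
$G{\left(H \right)} = \frac{1}{7}$ ($G{\left(H \right)} = 2 - \left(\frac{6}{7} + \frac{H}{H}\right) = 2 - \left(6 \cdot \frac{1}{7} + 1\right) = 2 - \left(\frac{6}{7} + 1\right) = 2 - \frac{13}{7} = \frac{1}{7}$)
$31 \left(G{\left(V \right)} - 119\right) = 31 \left(\frac{1}{7} - 119\right) = 31 \left(- \frac{832}{7}\right) = - \frac{25792}{7}$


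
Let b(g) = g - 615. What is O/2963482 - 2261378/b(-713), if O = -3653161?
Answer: 1674175400097/983876024 ≈ 1701.6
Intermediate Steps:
b(g) = -615 + g
O/2963482 - 2261378/b(-713) = -3653161/2963482 - 2261378/(-615 - 713) = -3653161*1/2963482 - 2261378/(-1328) = -3653161/2963482 - 2261378*(-1/1328) = -3653161/2963482 + 1130689/664 = 1674175400097/983876024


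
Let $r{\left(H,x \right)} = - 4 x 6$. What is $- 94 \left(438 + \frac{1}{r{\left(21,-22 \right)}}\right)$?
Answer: $- \frac{10869455}{264} \approx -41172.0$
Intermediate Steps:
$r{\left(H,x \right)} = - 24 x$
$- 94 \left(438 + \frac{1}{r{\left(21,-22 \right)}}\right) = - 94 \left(438 + \frac{1}{\left(-24\right) \left(-22\right)}\right) = - 94 \left(438 + \frac{1}{528}\right) = \left(-94\right) \frac{231265}{528} = - \frac{10869455}{264}$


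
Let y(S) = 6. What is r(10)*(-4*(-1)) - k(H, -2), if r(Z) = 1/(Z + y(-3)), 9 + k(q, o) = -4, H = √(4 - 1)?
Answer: 53/4 ≈ 13.250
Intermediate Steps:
H = √3 ≈ 1.7320
k(q, o) = -13 (k(q, o) = -9 - 4 = -13)
r(Z) = 1/(6 + Z) (r(Z) = 1/(Z + 6) = 1/(6 + Z))
r(10)*(-4*(-1)) - k(H, -2) = (-4*(-1))/(6 + 10) - 1*(-13) = 4/16 + 13 = (1/16)*4 + 13 = ¼ + 13 = 53/4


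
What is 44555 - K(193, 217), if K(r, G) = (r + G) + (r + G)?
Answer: 43735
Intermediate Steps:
K(r, G) = 2*G + 2*r (K(r, G) = (G + r) + (G + r) = 2*G + 2*r)
44555 - K(193, 217) = 44555 - (2*217 + 2*193) = 44555 - (434 + 386) = 44555 - 1*820 = 44555 - 820 = 43735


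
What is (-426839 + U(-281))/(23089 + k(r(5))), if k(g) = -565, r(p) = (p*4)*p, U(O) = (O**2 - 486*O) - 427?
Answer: -211739/22524 ≈ -9.4006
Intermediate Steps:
U(O) = -427 + O**2 - 486*O
r(p) = 4*p**2 (r(p) = (4*p)*p = 4*p**2)
(-426839 + U(-281))/(23089 + k(r(5))) = (-426839 + (-427 + (-281)**2 - 486*(-281)))/(23089 - 565) = (-426839 + (-427 + 78961 + 136566))/22524 = (-426839 + 215100)*(1/22524) = -211739*1/22524 = -211739/22524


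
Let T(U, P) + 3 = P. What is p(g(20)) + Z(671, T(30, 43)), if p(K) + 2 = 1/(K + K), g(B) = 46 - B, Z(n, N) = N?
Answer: 1977/52 ≈ 38.019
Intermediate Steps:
T(U, P) = -3 + P
p(K) = -2 + 1/(2*K) (p(K) = -2 + 1/(K + K) = -2 + 1/(2*K))
p(g(20)) + Z(671, T(30, 43)) = (-2 + 1/(2*(46 - 1*20))) + (-3 + 43) = (-2 + 1/(2*(46 - 20))) + 40 = (-2 + (1/2)/26) + 40 = (-2 + (1/2)*(1/26)) + 40 = (-2 + 1/52) + 40 = -103/52 + 40 = 1977/52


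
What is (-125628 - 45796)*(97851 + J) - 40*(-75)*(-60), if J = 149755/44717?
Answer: -750117117960928/44717 ≈ -1.6775e+10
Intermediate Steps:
J = 149755/44717 (J = 149755*(1/44717) = 149755/44717 ≈ 3.3489)
(-125628 - 45796)*(97851 + J) - 40*(-75)*(-60) = (-125628 - 45796)*(97851 + 149755/44717) - 40*(-75)*(-60) = -171424*4375752922/44717 - (-3000)*(-60) = -750109068900928/44717 - 1*180000 = -750109068900928/44717 - 180000 = -750117117960928/44717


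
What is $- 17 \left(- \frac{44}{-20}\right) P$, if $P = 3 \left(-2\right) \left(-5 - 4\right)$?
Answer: $- \frac{10098}{5} \approx -2019.6$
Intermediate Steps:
$P = 54$ ($P = \left(-6\right) \left(-9\right) = 54$)
$- 17 \left(- \frac{44}{-20}\right) P = - 17 \left(- \frac{44}{-20}\right) 54 = - 17 \left(\left(-44\right) \left(- \frac{1}{20}\right)\right) 54 = \left(-17\right) \frac{11}{5} \cdot 54 = \left(- \frac{187}{5}\right) 54 = - \frac{10098}{5}$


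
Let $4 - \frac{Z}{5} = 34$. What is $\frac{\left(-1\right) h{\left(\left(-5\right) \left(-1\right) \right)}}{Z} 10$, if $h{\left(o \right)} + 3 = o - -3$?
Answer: $\frac{1}{3} \approx 0.33333$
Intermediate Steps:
$Z = -150$ ($Z = 20 - 170 = -150$)
$h{\left(o \right)} = o$ ($h{\left(o \right)} = -3 + \left(o - -3\right) = -3 + \left(o + 3\right) = -3 + \left(3 + o\right) = o$)
$\frac{\left(-1\right) h{\left(\left(-5\right) \left(-1\right) \right)}}{Z} 10 = \frac{\left(-1\right) \left(\left(-5\right) \left(-1\right)\right)}{-150} \cdot 10 = - \frac{\left(-1\right) 5}{150} \cdot 10 = \left(- \frac{1}{150}\right) \left(-5\right) 10 = \frac{1}{30} \cdot 10 = \frac{1}{3}$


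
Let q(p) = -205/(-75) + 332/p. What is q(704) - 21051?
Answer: -55566179/2640 ≈ -21048.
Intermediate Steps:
q(p) = 41/15 + 332/p (q(p) = -205*(-1/75) + 332/p = 41/15 + 332/p)
q(704) - 21051 = (41/15 + 332/704) - 21051 = (41/15 + 332*(1/704)) - 21051 = (41/15 + 83/176) - 21051 = 8461/2640 - 21051 = -55566179/2640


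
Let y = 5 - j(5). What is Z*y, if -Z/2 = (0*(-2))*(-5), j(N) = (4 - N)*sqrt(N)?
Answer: 0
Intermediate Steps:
j(N) = sqrt(N)*(4 - N)
y = 5 + sqrt(5) (y = 5 - sqrt(5)*(4 - 1*5) = 5 - sqrt(5)*(4 - 5) = 5 - sqrt(5)*(-1) = 5 - (-1)*sqrt(5) = 5 + sqrt(5) ≈ 7.2361)
Z = 0 (Z = -2*0*(-2)*(-5) = -0*(-5) = -2*0 = 0)
Z*y = 0*(5 + sqrt(5)) = 0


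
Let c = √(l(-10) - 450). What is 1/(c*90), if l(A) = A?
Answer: -I*√115/20700 ≈ -0.00051806*I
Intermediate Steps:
c = 2*I*√115 (c = √(-10 - 450) = √(-460) = 2*I*√115 ≈ 21.448*I)
1/(c*90) = 1/((2*I*√115)*90) = 1/(180*I*√115) = -I*√115/20700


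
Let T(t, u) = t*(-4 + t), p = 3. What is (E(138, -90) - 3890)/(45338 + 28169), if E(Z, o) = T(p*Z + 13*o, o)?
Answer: 570670/73507 ≈ 7.7635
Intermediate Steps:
E(Z, o) = (3*Z + 13*o)*(-4 + 3*Z + 13*o) (E(Z, o) = (3*Z + 13*o)*(-4 + (3*Z + 13*o)) = (3*Z + 13*o)*(-4 + 3*Z + 13*o))
(E(138, -90) - 3890)/(45338 + 28169) = ((3*138 + 13*(-90))*(-4 + 3*138 + 13*(-90)) - 3890)/(45338 + 28169) = ((414 - 1170)*(-4 + 414 - 1170) - 3890)/73507 = (-756*(-760) - 3890)*(1/73507) = (574560 - 3890)*(1/73507) = 570670*(1/73507) = 570670/73507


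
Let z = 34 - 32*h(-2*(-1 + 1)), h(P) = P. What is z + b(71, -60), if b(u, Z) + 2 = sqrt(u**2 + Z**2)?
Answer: 32 + sqrt(8641) ≈ 124.96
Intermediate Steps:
b(u, Z) = -2 + sqrt(Z**2 + u**2) (b(u, Z) = -2 + sqrt(u**2 + Z**2) = -2 + sqrt(Z**2 + u**2))
z = 34 (z = 34 - (-64)*(-1 + 1) = 34 - (-64)*0 = 34 - 32*0 = 34 + 0 = 34)
z + b(71, -60) = 34 + (-2 + sqrt((-60)**2 + 71**2)) = 34 + (-2 + sqrt(3600 + 5041)) = 34 + (-2 + sqrt(8641)) = 32 + sqrt(8641)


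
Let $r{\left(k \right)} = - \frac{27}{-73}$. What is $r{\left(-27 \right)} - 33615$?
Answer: $- \frac{2453868}{73} \approx -33615.0$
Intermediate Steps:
$r{\left(k \right)} = \frac{27}{73}$ ($r{\left(k \right)} = \left(-27\right) \left(- \frac{1}{73}\right) = \frac{27}{73}$)
$r{\left(-27 \right)} - 33615 = \frac{27}{73} - 33615 = - \frac{2453868}{73}$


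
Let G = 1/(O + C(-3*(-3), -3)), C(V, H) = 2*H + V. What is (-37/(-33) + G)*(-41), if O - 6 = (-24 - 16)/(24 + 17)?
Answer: -554566/10857 ≈ -51.079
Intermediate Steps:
O = 206/41 (O = 6 + (-24 - 16)/(24 + 17) = 6 - 40/41 = 206/41 ≈ 5.0244)
C(V, H) = V + 2*H
G = 41/329 (G = 1/(206/41 + (-3*(-3) + 2*(-3))) = 1/(206/41 + (9 - 6)) = 1/(206/41 + 3) = 1/(329/41) = 41/329 ≈ 0.12462)
(-37/(-33) + G)*(-41) = (-37/(-33) + 41/329)*(-41) = (-37*(-1/33) + 41/329)*(-41) = (37/33 + 41/329)*(-41) = (13526/10857)*(-41) = -554566/10857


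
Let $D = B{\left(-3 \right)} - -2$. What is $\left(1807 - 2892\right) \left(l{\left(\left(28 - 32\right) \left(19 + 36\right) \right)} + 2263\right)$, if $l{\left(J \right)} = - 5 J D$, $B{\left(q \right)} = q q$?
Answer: $-15583855$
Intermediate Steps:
$B{\left(q \right)} = q^{2}$
$D = 11$ ($D = \left(-3\right)^{2} - -2 = 9 + 2 = 11$)
$l{\left(J \right)} = - 55 J$ ($l{\left(J \right)} = - 5 J 11 = - 55 J$)
$\left(1807 - 2892\right) \left(l{\left(\left(28 - 32\right) \left(19 + 36\right) \right)} + 2263\right) = \left(1807 - 2892\right) \left(- 55 \left(28 - 32\right) \left(19 + 36\right) + 2263\right) = - 1085 \left(- 55 \left(\left(-4\right) 55\right) + 2263\right) = - 1085 \left(\left(-55\right) \left(-220\right) + 2263\right) = - 1085 \left(12100 + 2263\right) = \left(-1085\right) 14363 = -15583855$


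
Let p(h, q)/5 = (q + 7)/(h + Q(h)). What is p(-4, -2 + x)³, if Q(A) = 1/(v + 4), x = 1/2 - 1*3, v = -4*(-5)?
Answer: -216000/6859 ≈ -31.491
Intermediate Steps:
v = 20
x = -5/2 (x = ½ - 3 = -5/2 ≈ -2.5000)
Q(A) = 1/24 (Q(A) = 1/(20 + 4) = 1/24)
p(h, q) = 5*(7 + q)/(1/24 + h) (p(h, q) = 5*((q + 7)/(h + 1/24)) = 5*((7 + q)/(1/24 + h)) = 5*(7 + q)/(1/24 + h))
p(-4, -2 + x)³ = (120*(7 + (-2 - 5/2))/(1 + 24*(-4)))³ = (120*(7 - 9/2)/(1 - 96))³ = (120*(5/2)/(-95))³ = (120*(-1/95)*(5/2))³ = (-60/19)³ = -216000/6859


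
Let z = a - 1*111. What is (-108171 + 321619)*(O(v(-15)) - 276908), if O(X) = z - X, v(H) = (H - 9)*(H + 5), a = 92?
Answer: -59160741816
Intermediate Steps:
v(H) = (-9 + H)*(5 + H)
z = -19 (z = 92 - 1*111 = 92 - 111 = -19)
O(X) = -19 - X
(-108171 + 321619)*(O(v(-15)) - 276908) = (-108171 + 321619)*((-19 - (-45 + (-15)**2 - 4*(-15))) - 276908) = 213448*((-19 - (-45 + 225 + 60)) - 276908) = 213448*((-19 - 1*240) - 276908) = 213448*((-19 - 240) - 276908) = 213448*(-259 - 276908) = 213448*(-277167) = -59160741816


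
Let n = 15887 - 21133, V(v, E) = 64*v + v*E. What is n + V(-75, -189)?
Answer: 4129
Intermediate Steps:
V(v, E) = 64*v + E*v
n = -5246
n + V(-75, -189) = -5246 - 75*(64 - 189) = -5246 - 75*(-125) = -5246 + 9375 = 4129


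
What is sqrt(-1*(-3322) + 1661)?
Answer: sqrt(4983) ≈ 70.590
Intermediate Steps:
sqrt(-1*(-3322) + 1661) = sqrt(3322 + 1661) = sqrt(4983)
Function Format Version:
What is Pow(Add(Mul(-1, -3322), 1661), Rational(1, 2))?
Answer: Pow(4983, Rational(1, 2)) ≈ 70.590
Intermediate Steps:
Pow(Add(Mul(-1, -3322), 1661), Rational(1, 2)) = Pow(Add(3322, 1661), Rational(1, 2)) = Pow(4983, Rational(1, 2))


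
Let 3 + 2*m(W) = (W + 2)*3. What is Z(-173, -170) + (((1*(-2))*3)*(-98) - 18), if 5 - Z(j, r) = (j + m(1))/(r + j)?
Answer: 197055/343 ≈ 574.50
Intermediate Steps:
m(W) = 3/2 + 3*W/2 (m(W) = -3/2 + ((W + 2)*3)/2 = -3/2 + ((2 + W)*3)/2 = -3/2 + (6 + 3*W)/2 = -3/2 + (3 + 3*W/2) = 3/2 + 3*W/2)
Z(j, r) = 5 - (3 + j)/(j + r) (Z(j, r) = 5 - (j + (3/2 + (3/2)*1))/(r + j) = 5 - (j + (3/2 + 3/2))/(j + r) = 5 - (j + 3)/(j + r) = 5 - (3 + j)/(j + r))
Z(-173, -170) + (((1*(-2))*3)*(-98) - 18) = (-3 + 4*(-173) + 5*(-170))/(-173 - 170) + (((1*(-2))*3)*(-98) - 18) = (-3 - 692 - 850)/(-343) + (-2*3*(-98) - 18) = -1/343*(-1545) + (-6*(-98) - 18) = 1545/343 + (588 - 18) = 1545/343 + 570 = 197055/343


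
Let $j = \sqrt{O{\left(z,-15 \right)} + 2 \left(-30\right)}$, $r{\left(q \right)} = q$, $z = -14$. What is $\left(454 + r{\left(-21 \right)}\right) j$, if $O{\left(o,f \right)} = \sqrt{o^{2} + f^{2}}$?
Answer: $433 \sqrt{-60 + \sqrt{421}} \approx 2720.7 i$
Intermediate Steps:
$O{\left(o,f \right)} = \sqrt{f^{2} + o^{2}}$
$j = \sqrt{-60 + \sqrt{421}}$ ($j = \sqrt{\sqrt{\left(-15\right)^{2} + \left(-14\right)^{2}} + 2 \left(-30\right)} = \sqrt{\sqrt{225 + 196} - 60} = \sqrt{\sqrt{421} - 60} = \sqrt{-60 + \sqrt{421}} \approx 6.2834 i$)
$\left(454 + r{\left(-21 \right)}\right) j = \left(454 - 21\right) \sqrt{-60 + \sqrt{421}} = 433 \sqrt{-60 + \sqrt{421}}$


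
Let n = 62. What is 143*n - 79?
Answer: 8787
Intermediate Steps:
143*n - 79 = 143*62 - 79 = 8866 - 79 = 8787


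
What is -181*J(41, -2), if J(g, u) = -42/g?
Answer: 7602/41 ≈ 185.41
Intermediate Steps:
-181*J(41, -2) = -(-7602)/41 = -181*(-42/41) = 7602/41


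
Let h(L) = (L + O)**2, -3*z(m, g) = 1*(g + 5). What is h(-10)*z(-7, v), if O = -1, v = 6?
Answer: -1331/3 ≈ -443.67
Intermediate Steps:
z(m, g) = -5/3 - g/3 (z(m, g) = -(g + 5)/3 = -(5 + g)/3 = -5/3 - g/3)
h(L) = (-1 + L)**2 (h(L) = (L - 1)**2 = (-1 + L)**2)
h(-10)*z(-7, v) = (-1 - 10)**2*(-5/3 - 1/3*6) = (-11)**2*(-5/3 - 2) = 121*(-11/3) = -1331/3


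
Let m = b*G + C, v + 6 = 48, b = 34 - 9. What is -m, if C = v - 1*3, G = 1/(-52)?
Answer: -2003/52 ≈ -38.519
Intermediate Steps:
G = -1/52 ≈ -0.019231
b = 25
v = 42 (v = -6 + 48 = 42)
C = 39 (C = 42 - 1*3 = 42 - 3 = 39)
m = 2003/52 (m = 25*(-1/52) + 39 = -25/52 + 39 = 2003/52 ≈ 38.519)
-m = -1*2003/52 = -2003/52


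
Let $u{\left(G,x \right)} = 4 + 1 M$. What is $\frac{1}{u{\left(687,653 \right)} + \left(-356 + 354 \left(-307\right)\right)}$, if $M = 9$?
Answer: $- \frac{1}{109021} \approx -9.1725 \cdot 10^{-6}$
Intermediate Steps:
$u{\left(G,x \right)} = 13$ ($u{\left(G,x \right)} = 4 + 1 \cdot 9 = 4 + 9 = 13$)
$\frac{1}{u{\left(687,653 \right)} + \left(-356 + 354 \left(-307\right)\right)} = \frac{1}{13 + \left(-356 + 354 \left(-307\right)\right)} = \frac{1}{13 - 109034} = \frac{1}{-109021} = - \frac{1}{109021}$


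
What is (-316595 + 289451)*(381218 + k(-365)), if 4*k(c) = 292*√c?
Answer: -10347781392 - 1981512*I*√365 ≈ -1.0348e+10 - 3.7857e+7*I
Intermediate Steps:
k(c) = 73*√c (k(c) = (292*√c)/4 = 73*√c)
(-316595 + 289451)*(381218 + k(-365)) = (-316595 + 289451)*(381218 + 73*√(-365)) = -27144*(381218 + 73*(I*√365)) = -27144*(381218 + 73*I*√365) = -10347781392 - 1981512*I*√365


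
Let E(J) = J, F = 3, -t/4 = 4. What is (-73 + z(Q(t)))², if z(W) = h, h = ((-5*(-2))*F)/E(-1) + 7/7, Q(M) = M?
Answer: 10404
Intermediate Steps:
t = -16 (t = -4*4 = -16)
h = -29 (h = (-5*(-2)*3)/(-1) + 7/7 = (10*3)*(-1) + 7*(⅐) = 30*(-1) + 1 = -30 + 1 = -29)
z(W) = -29
(-73 + z(Q(t)))² = (-73 - 29)² = (-102)² = 10404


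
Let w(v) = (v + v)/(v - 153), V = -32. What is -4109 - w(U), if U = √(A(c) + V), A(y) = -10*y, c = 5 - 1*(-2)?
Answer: -1894253/461 + 6*I*√102/461 ≈ -4109.0 + 0.13145*I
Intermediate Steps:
c = 7 (c = 5 + 2 = 7)
U = I*√102 (U = √(-10*7 - 32) = √(-70 - 32) = √(-102) = I*√102 ≈ 10.1*I)
w(v) = 2*v/(-153 + v) (w(v) = (2*v)/(-153 + v) = 2*v/(-153 + v))
-4109 - w(U) = -4109 - 2*I*√102/(-153 + I*√102)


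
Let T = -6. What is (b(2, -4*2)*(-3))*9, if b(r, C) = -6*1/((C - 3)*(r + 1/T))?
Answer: -972/121 ≈ -8.0331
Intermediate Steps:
b(r, C) = -6/((-3 + C)*(-⅙ + r)) (b(r, C) = -6*1/((C - 3)*(r + 1/(-6))) = -6*1/((-3 + C)*(r - ⅙)) = -6*1/((-3 + C)*(-⅙ + r)) = -6/((-3 + C)*(-⅙ + r)))
(b(2, -4*2)*(-3))*9 = ((36/(-3 - 4*2 + 18*2 - 6*(-4*2)*2))*(-3))*9 = ((36/(-3 - 8 + 36 - 6*(-8)*2))*(-3))*9 = ((36/(-3 - 8 + 36 + 96))*(-3))*9 = ((36/121)*(-3))*9 = -108/121*9 = -972/121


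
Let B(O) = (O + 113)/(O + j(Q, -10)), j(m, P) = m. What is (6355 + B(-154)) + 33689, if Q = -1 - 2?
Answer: 6286949/157 ≈ 40044.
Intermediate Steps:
Q = -3
B(O) = (113 + O)/(-3 + O) (B(O) = (O + 113)/(O - 3) = (113 + O)/(-3 + O))
(6355 + B(-154)) + 33689 = (6355 + (113 - 154)/(-3 - 154)) + 33689 = (6355 - 41/(-157)) + 33689 = (6355 - 1/157*(-41)) + 33689 = (6355 + 41/157) + 33689 = 997776/157 + 33689 = 6286949/157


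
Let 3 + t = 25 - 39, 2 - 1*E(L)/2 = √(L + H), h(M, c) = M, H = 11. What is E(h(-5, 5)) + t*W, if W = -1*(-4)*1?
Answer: -64 - 2*√6 ≈ -68.899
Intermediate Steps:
E(L) = 4 - 2*√(11 + L) (E(L) = 4 - 2*√(L + 11) = 4 - 2*√(11 + L))
t = -17 (t = -3 + (25 - 39) = -3 - 14 = -17)
W = 4 (W = 4*1 = 4)
E(h(-5, 5)) + t*W = (4 - 2*√(11 - 5)) - 17*4 = (4 - 2*√6) - 68 = -64 - 2*√6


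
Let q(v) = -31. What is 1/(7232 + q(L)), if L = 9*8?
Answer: 1/7201 ≈ 0.00013887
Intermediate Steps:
L = 72
1/(7232 + q(L)) = 1/(7232 - 31) = 1/7201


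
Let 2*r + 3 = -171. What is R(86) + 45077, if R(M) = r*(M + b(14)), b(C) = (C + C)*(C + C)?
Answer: -30613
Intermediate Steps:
b(C) = 4*C² (b(C) = (2*C)*(2*C) = 4*C²)
r = -87 (r = -3/2 + (½)*(-171) = -3/2 - 171/2 = -87)
R(M) = -68208 - 87*M (R(M) = -87*(M + 4*14²) = -87*(M + 4*196) = -87*(M + 784) = -87*(784 + M) = -68208 - 87*M)
R(86) + 45077 = (-68208 - 87*86) + 45077 = (-68208 - 7482) + 45077 = -75690 + 45077 = -30613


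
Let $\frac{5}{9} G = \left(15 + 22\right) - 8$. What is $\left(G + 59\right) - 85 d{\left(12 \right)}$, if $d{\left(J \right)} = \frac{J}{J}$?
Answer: $\frac{131}{5} \approx 26.2$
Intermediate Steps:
$d{\left(J \right)} = 1$
$G = \frac{261}{5}$ ($G = \frac{9 \left(\left(15 + 22\right) - 8\right)}{5} = \frac{9 \left(37 - 8\right)}{5} = \frac{9}{5} \cdot 29 = \frac{261}{5} \approx 52.2$)
$\left(G + 59\right) - 85 d{\left(12 \right)} = \left(\frac{261}{5} + 59\right) - 85 = \frac{556}{5} - 85 = \frac{131}{5}$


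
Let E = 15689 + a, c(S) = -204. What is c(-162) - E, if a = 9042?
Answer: -24935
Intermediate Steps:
E = 24731 (E = 15689 + 9042 = 24731)
c(-162) - E = -204 - 1*24731 = -204 - 24731 = -24935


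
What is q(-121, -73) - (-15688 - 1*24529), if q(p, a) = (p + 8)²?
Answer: 52986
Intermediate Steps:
q(p, a) = (8 + p)²
q(-121, -73) - (-15688 - 1*24529) = (8 - 121)² - (-15688 - 1*24529) = (-113)² - (-15688 - 24529) = 12769 - 1*(-40217) = 12769 + 40217 = 52986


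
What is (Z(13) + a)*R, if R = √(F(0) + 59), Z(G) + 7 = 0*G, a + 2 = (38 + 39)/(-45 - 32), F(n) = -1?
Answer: -10*√58 ≈ -76.158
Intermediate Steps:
a = -3 (a = -2 + (38 + 39)/(-45 - 32) = -2 + 77/(-77) = -2 + 77*(-1/77) = -2 - 1 = -3)
Z(G) = -7 (Z(G) = -7 + 0*G = -7 + 0 = -7)
R = √58 (R = √(-1 + 59) = √58 ≈ 7.6158)
(Z(13) + a)*R = (-7 - 3)*√58 = -10*√58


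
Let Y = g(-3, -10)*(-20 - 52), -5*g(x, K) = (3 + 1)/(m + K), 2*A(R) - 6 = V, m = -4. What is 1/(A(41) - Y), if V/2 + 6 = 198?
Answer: 35/6969 ≈ 0.0050222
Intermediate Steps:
V = 384 (V = -12 + 2*198 = -12 + 396 = 384)
A(R) = 195 (A(R) = 3 + (½)*384 = 3 + 192 = 195)
g(x, K) = -4/(5*(-4 + K)) (g(x, K) = -(3 + 1)/(5*(-4 + K)) = -4/(5*(-4 + K)))
Y = -144/35 (Y = (-4/(-20 + 5*(-10)))*(-20 - 52) = -4/(-20 - 50)*(-72) = -4/(-70)*(-72) = -4*(-1/70)*(-72) = (2/35)*(-72) = -144/35 ≈ -4.1143)
1/(A(41) - Y) = 1/(195 - 1*(-144/35)) = 1/(195 + 144/35) = 1/(6969/35) = 35/6969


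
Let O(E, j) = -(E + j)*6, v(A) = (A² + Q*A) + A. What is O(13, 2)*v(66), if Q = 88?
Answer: -920700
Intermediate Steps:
v(A) = A² + 89*A (v(A) = (A² + 88*A) + A = A² + 89*A)
O(E, j) = -6*E - 6*j (O(E, j) = -(6*E + 6*j) = -6*E - 6*j)
O(13, 2)*v(66) = (-6*13 - 6*2)*(66*(89 + 66)) = (-78 - 12)*(66*155) = -90*10230 = -920700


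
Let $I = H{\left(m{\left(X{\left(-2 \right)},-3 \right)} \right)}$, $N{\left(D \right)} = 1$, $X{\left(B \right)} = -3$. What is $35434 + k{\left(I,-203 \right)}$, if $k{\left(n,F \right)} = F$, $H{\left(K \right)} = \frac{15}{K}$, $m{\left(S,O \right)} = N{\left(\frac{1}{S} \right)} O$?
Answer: $35231$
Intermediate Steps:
$m{\left(S,O \right)} = O$ ($m{\left(S,O \right)} = 1 O = O$)
$I = -5$ ($I = \frac{15}{-3} = 15 \left(- \frac{1}{3}\right) = -5$)
$35434 + k{\left(I,-203 \right)} = 35434 - 203 = 35231$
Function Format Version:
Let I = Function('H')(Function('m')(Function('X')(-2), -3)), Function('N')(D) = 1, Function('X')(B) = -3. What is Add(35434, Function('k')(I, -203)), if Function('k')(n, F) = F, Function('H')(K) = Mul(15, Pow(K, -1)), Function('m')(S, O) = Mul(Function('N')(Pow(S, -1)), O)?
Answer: 35231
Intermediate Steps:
Function('m')(S, O) = O (Function('m')(S, O) = Mul(1, O) = O)
I = -5 (I = Mul(15, Pow(-3, -1)) = Mul(15, Rational(-1, 3)) = -5)
Add(35434, Function('k')(I, -203)) = Add(35434, -203) = 35231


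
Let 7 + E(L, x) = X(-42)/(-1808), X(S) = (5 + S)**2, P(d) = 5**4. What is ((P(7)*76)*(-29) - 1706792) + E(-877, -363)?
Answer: -5576413961/1808 ≈ -3.0843e+6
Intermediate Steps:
P(d) = 625
E(L, x) = -14025/1808 (E(L, x) = -7 + (5 - 42)**2/(-1808) = -7 + (-37)**2*(-1/1808) = -7 + 1369*(-1/1808) = -7 - 1369/1808 = -14025/1808)
((P(7)*76)*(-29) - 1706792) + E(-877, -363) = ((625*76)*(-29) - 1706792) - 14025/1808 = (47500*(-29) - 1706792) - 14025/1808 = (-1377500 - 1706792) - 14025/1808 = -3084292 - 14025/1808 = -5576413961/1808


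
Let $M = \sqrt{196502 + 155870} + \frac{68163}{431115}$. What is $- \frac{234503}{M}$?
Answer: $\frac{765680741386415}{7276878415809459} - \frac{9685502481487150 \sqrt{88093}}{7276878415809459} \approx -394.94$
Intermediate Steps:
$M = \frac{22721}{143705} + 2 \sqrt{88093}$ ($M = \sqrt{352372} + 68163 \cdot \frac{1}{431115} = 2 \sqrt{88093} + \frac{22721}{143705} = \frac{22721}{143705} + 2 \sqrt{88093} \approx 593.77$)
$- \frac{234503}{M} = - \frac{234503}{\frac{22721}{143705} + 2 \sqrt{88093}}$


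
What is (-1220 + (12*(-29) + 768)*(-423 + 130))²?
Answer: 15445518400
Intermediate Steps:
(-1220 + (12*(-29) + 768)*(-423 + 130))² = (-1220 + (-348 + 768)*(-293))² = (-1220 + 420*(-293))² = (-1220 - 123060)² = (-124280)² = 15445518400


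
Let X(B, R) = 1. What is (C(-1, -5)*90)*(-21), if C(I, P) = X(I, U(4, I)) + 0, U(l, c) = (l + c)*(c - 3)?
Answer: -1890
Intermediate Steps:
U(l, c) = (-3 + c)*(c + l) (U(l, c) = (c + l)*(-3 + c) = (-3 + c)*(c + l))
C(I, P) = 1 (C(I, P) = 1 + 0 = 1)
(C(-1, -5)*90)*(-21) = (1*90)*(-21) = 90*(-21) = -1890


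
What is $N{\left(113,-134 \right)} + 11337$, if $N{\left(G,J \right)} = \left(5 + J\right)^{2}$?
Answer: $27978$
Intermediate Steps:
$N{\left(113,-134 \right)} + 11337 = \left(5 - 134\right)^{2} + 11337 = \left(-129\right)^{2} + 11337 = 16641 + 11337 = 27978$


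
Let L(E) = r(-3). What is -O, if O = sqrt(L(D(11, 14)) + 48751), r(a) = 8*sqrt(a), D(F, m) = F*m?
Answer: -sqrt(48751 + 8*I*sqrt(3)) ≈ -220.8 - 0.031378*I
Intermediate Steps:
L(E) = 8*I*sqrt(3) (L(E) = 8*sqrt(-3) = 8*(I*sqrt(3)) = 8*I*sqrt(3))
O = sqrt(48751 + 8*I*sqrt(3)) (O = sqrt(8*I*sqrt(3) + 48751) = sqrt(48751 + 8*I*sqrt(3)) ≈ 220.8 + 0.0314*I)
-O = -sqrt(48751 + 8*I*sqrt(3))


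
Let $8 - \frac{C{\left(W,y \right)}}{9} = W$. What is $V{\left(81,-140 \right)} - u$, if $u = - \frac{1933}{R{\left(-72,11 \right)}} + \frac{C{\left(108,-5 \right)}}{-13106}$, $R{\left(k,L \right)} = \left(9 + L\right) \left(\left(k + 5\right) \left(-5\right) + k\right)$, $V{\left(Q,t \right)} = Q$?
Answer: $\frac{2802271129}{34468780} \approx 81.299$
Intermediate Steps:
$C{\left(W,y \right)} = 72 - 9 W$
$R{\left(k,L \right)} = \left(-25 - 4 k\right) \left(9 + L\right)$ ($R{\left(k,L \right)} = \left(9 + L\right) \left(\left(5 + k\right) \left(-5\right) + k\right) = \left(9 + L\right) \left(\left(-25 - 5 k\right) + k\right) = \left(9 + L\right) \left(-25 - 4 k\right) = \left(-25 - 4 k\right) \left(9 + L\right)$)
$u = - \frac{10299949}{34468780}$ ($u = - \frac{1933}{-225 - -2592 - 275 - 44 \left(-72\right)} + \frac{72 - 972}{-13106} = - \frac{1933}{-225 + 2592 - 275 + 3168} + \left(72 - 972\right) \left(- \frac{1}{13106}\right) = - \frac{1933}{5260} - - \frac{450}{6553} = \left(-1933\right) \frac{1}{5260} + \frac{450}{6553} = - \frac{1933}{5260} + \frac{450}{6553} = - \frac{10299949}{34468780} \approx -0.29882$)
$V{\left(81,-140 \right)} - u = 81 - - \frac{10299949}{34468780} = 81 + \frac{10299949}{34468780} = \frac{2802271129}{34468780}$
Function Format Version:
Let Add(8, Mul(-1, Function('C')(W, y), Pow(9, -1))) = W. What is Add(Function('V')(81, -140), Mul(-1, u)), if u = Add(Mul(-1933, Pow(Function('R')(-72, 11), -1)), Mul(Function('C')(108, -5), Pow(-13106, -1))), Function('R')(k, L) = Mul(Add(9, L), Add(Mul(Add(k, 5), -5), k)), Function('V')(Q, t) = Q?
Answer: Rational(2802271129, 34468780) ≈ 81.299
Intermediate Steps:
Function('C')(W, y) = Add(72, Mul(-9, W))
Function('R')(k, L) = Mul(Add(-25, Mul(-4, k)), Add(9, L)) (Function('R')(k, L) = Mul(Add(9, L), Add(Mul(Add(5, k), -5), k)) = Mul(Add(9, L), Add(Add(-25, Mul(-5, k)), k)) = Mul(Add(9, L), Add(-25, Mul(-4, k))) = Mul(Add(-25, Mul(-4, k)), Add(9, L)))
u = Rational(-10299949, 34468780) (u = Add(Mul(-1933, Pow(Add(-225, Mul(-36, -72), Mul(-25, 11), Mul(-4, 11, -72)), -1)), Mul(Add(72, Mul(-9, 108)), Pow(-13106, -1))) = Add(Mul(-1933, Pow(Add(-225, 2592, -275, 3168), -1)), Mul(Add(72, -972), Rational(-1, 13106))) = Add(Mul(-1933, Pow(5260, -1)), Mul(-900, Rational(-1, 13106))) = Add(Mul(-1933, Rational(1, 5260)), Rational(450, 6553)) = Add(Rational(-1933, 5260), Rational(450, 6553)) = Rational(-10299949, 34468780) ≈ -0.29882)
Add(Function('V')(81, -140), Mul(-1, u)) = Add(81, Mul(-1, Rational(-10299949, 34468780))) = Add(81, Rational(10299949, 34468780)) = Rational(2802271129, 34468780)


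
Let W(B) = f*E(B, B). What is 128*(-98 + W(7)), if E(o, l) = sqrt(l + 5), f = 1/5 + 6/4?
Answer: -12544 + 2176*sqrt(3)/5 ≈ -11790.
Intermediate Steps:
f = 17/10 (f = 1*(1/5) + 6*(1/4) = 1/5 + 3/2 = 17/10 ≈ 1.7000)
E(o, l) = sqrt(5 + l)
W(B) = 17*sqrt(5 + B)/10
128*(-98 + W(7)) = 128*(-98 + 17*sqrt(5 + 7)/10) = 128*(-98 + 17*sqrt(12)/10) = 128*(-98 + 17*(2*sqrt(3))/10) = 128*(-98 + 17*sqrt(3)/5) = -12544 + 2176*sqrt(3)/5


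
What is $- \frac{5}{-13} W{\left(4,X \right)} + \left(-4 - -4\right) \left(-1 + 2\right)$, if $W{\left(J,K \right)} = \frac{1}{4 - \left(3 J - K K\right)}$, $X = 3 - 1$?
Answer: $- \frac{5}{52} \approx -0.096154$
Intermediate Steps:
$X = 2$
$W{\left(J,K \right)} = \frac{1}{4 + K^{2} - 3 J}$ ($W{\left(J,K \right)} = \frac{1}{4 - \left(- K^{2} + 3 J\right)} = \frac{1}{4 + K^{2} - 3 J}$)
$- \frac{5}{-13} W{\left(4,X \right)} + \left(-4 - -4\right) \left(-1 + 2\right) = \frac{\left(-5\right) \frac{1}{-13}}{4 + 2^{2} - 12} + \left(-4 - -4\right) \left(-1 + 2\right) = \frac{\left(-5\right) \left(- \frac{1}{13}\right)}{4 + 4 - 12} + \left(-4 + 4\right) 1 = \frac{5}{13 \left(-4\right)} + 0 \cdot 1 = \frac{5}{13} \left(- \frac{1}{4}\right) + 0 = - \frac{5}{52} + 0 = - \frac{5}{52}$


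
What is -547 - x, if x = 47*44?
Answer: -2615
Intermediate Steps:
x = 2068
-547 - x = -547 - 1*2068 = -547 - 2068 = -2615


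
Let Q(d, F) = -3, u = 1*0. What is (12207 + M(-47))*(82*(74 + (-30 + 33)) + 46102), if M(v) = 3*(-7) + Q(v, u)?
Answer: 638584128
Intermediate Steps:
u = 0
M(v) = -24 (M(v) = 3*(-7) - 3 = -21 - 3 = -24)
(12207 + M(-47))*(82*(74 + (-30 + 33)) + 46102) = (12207 - 24)*(82*(74 + (-30 + 33)) + 46102) = 12183*(82*(74 + 3) + 46102) = 12183*(82*77 + 46102) = 12183*(6314 + 46102) = 12183*52416 = 638584128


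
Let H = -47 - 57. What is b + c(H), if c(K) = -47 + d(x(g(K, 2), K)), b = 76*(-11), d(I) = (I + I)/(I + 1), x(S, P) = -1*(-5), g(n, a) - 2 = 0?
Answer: -2644/3 ≈ -881.33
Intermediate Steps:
g(n, a) = 2 (g(n, a) = 2 + 0 = 2)
x(S, P) = 5
d(I) = 2*I/(1 + I) (d(I) = (2*I)/(1 + I) = 2*I/(1 + I))
b = -836
H = -104
c(K) = -136/3 (c(K) = -47 + 2*5/(1 + 5) = -47 + 2*5/6 = -47 + 2*5*(1/6) = -47 + 5/3 = -136/3)
b + c(H) = -836 - 136/3 = -2644/3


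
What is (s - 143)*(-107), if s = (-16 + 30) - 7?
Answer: 14552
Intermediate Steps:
s = 7 (s = 14 - 7 = 7)
(s - 143)*(-107) = (7 - 143)*(-107) = -136*(-107) = 14552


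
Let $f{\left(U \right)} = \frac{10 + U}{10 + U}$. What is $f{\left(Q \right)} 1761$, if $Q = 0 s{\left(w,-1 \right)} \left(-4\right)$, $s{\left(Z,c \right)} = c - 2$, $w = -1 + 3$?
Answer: $1761$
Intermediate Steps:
$w = 2$
$s{\left(Z,c \right)} = -2 + c$
$Q = 0$ ($Q = 0 \left(-2 - 1\right) \left(-4\right) = 0 \left(-3\right) \left(-4\right) = 0 \left(-4\right) = 0$)
$f{\left(U \right)} = 1$
$f{\left(Q \right)} 1761 = 1 \cdot 1761 = 1761$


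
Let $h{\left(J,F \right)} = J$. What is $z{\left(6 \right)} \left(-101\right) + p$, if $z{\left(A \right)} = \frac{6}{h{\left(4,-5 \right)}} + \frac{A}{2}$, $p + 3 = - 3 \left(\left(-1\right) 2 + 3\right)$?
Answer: $- \frac{921}{2} \approx -460.5$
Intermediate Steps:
$p = -6$ ($p = -3 - 3 \left(\left(-1\right) 2 + 3\right) = -3 - 3 \left(-2 + 3\right) = -3 - 3 = -6$)
$z{\left(A \right)} = \frac{3}{2} + \frac{A}{2}$ ($z{\left(A \right)} = \frac{6}{4} + \frac{A}{2} = 6 \cdot \frac{1}{4} + A \frac{1}{2} = \frac{3}{2} + \frac{A}{2}$)
$z{\left(6 \right)} \left(-101\right) + p = \left(\frac{3}{2} + \frac{1}{2} \cdot 6\right) \left(-101\right) - 6 = \left(\frac{3}{2} + 3\right) \left(-101\right) - 6 = \frac{9}{2} \left(-101\right) - 6 = - \frac{909}{2} - 6 = - \frac{921}{2}$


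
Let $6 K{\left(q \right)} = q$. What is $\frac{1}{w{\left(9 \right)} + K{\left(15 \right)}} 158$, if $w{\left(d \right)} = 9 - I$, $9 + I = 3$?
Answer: $\frac{316}{35} \approx 9.0286$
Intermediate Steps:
$I = -6$ ($I = -9 + 3 = -6$)
$w{\left(d \right)} = 15$ ($w{\left(d \right)} = 9 - -6 = 9 + 6 = 15$)
$K{\left(q \right)} = \frac{q}{6}$
$\frac{1}{w{\left(9 \right)} + K{\left(15 \right)}} 158 = \frac{1}{15 + \frac{1}{6} \cdot 15} \cdot 158 = \frac{1}{15 + \frac{5}{2}} \cdot 158 = \frac{1}{\frac{35}{2}} \cdot 158 = \frac{2}{35} \cdot 158 = \frac{316}{35}$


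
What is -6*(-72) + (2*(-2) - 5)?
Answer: 423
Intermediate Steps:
-6*(-72) + (2*(-2) - 5) = 432 + (-4 - 5) = 432 - 9 = 423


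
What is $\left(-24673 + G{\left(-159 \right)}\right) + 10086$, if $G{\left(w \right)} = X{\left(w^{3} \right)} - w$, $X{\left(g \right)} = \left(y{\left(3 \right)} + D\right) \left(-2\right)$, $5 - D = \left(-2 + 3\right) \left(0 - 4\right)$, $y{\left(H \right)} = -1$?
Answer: $-14444$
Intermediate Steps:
$D = 9$ ($D = 5 - \left(-2 + 3\right) \left(0 - 4\right) = 5 - 1 \left(-4\right) = 5 - -4 = 5 + 4 = 9$)
$X{\left(g \right)} = -16$ ($X{\left(g \right)} = \left(-1 + 9\right) \left(-2\right) = 8 \left(-2\right) = -16$)
$G{\left(w \right)} = -16 - w$
$\left(-24673 + G{\left(-159 \right)}\right) + 10086 = \left(-24673 - -143\right) + 10086 = \left(-24673 + \left(-16 + 159\right)\right) + 10086 = \left(-24673 + 143\right) + 10086 = -24530 + 10086 = -14444$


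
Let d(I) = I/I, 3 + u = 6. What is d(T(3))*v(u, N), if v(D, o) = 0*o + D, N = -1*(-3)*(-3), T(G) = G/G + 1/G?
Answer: 3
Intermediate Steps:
u = 3 (u = -3 + 6 = 3)
T(G) = 1 + 1/G
d(I) = 1
N = -9 (N = 3*(-3) = -9)
v(D, o) = D (v(D, o) = 0 + D = D)
d(T(3))*v(u, N) = 1*3 = 3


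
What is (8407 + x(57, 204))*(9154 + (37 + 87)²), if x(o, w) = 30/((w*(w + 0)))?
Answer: 715183887605/3468 ≈ 2.0622e+8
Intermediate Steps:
x(o, w) = 30/w² (x(o, w) = 30/((w*w)) = 30/(w²) = 30/w²)
(8407 + x(57, 204))*(9154 + (37 + 87)²) = (8407 + 30/204²)*(9154 + (37 + 87)²) = (8407 + 30*(1/41616))*(9154 + 124²) = (8407 + 5/6936)*(9154 + 15376) = (58310957/6936)*24530 = 715183887605/3468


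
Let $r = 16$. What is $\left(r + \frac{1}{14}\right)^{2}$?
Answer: $\frac{50625}{196} \approx 258.29$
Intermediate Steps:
$\left(r + \frac{1}{14}\right)^{2} = \left(16 + \frac{1}{14}\right)^{2} = \left(\frac{225}{14}\right)^{2} = \frac{50625}{196}$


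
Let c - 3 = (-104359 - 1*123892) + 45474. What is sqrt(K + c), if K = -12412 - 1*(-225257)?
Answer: sqrt(30071) ≈ 173.41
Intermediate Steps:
K = 212845 (K = -12412 + 225257 = 212845)
c = -182774 (c = 3 + ((-104359 - 1*123892) + 45474) = 3 + ((-104359 - 123892) + 45474) = 3 + (-228251 + 45474) = 3 - 182777 = -182774)
sqrt(K + c) = sqrt(212845 - 182774) = sqrt(30071)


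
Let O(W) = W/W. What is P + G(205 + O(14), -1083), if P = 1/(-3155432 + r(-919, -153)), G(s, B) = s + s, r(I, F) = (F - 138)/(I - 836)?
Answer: 760522180091/1845927623 ≈ 412.00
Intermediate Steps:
O(W) = 1
r(I, F) = (-138 + F)/(-836 + I)
G(s, B) = 2*s
P = -585/1845927623 (P = 1/(-3155432 + (-138 - 153)/(-836 - 919)) = 1/(-3155432 - 291/(-1755)) = 1/(-3155432 - 1/1755*(-291)) = 1/(-3155432 + 97/585) = 1/(-1845927623/585) = -585/1845927623 ≈ -3.1691e-7)
P + G(205 + O(14), -1083) = -585/1845927623 + 2*(205 + 1) = -585/1845927623 + 2*206 = -585/1845927623 + 412 = 760522180091/1845927623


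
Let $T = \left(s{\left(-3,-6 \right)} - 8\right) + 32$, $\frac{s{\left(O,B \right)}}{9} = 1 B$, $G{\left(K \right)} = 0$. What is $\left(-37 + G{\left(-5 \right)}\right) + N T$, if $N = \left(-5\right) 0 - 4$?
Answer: $83$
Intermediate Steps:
$s{\left(O,B \right)} = 9 B$ ($s{\left(O,B \right)} = 9 \cdot 1 B = 9 B$)
$N = -4$ ($N = 0 - 4 = -4$)
$T = -30$ ($T = \left(9 \left(-6\right) - 8\right) + 32 = \left(-54 - 8\right) + 32 = -62 + 32 = -30$)
$\left(-37 + G{\left(-5 \right)}\right) + N T = \left(-37 + 0\right) - -120 = -37 + 120 = 83$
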